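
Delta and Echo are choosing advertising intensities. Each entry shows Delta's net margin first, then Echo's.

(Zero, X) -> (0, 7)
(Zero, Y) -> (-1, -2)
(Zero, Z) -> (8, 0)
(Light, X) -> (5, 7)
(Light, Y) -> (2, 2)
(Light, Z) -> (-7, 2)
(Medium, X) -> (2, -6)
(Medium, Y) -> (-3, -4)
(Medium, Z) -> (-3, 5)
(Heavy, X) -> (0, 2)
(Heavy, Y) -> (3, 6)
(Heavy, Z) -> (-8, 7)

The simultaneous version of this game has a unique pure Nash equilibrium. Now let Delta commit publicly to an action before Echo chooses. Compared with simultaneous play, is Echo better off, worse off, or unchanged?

unchanged

Work backward from Echo's decision.
- Zero: Echo compares 7, -2, 0 and picks X; Delta would get 0.
- Light: Echo compares 7, 2, 2 and picks X; Delta would get 5.
- Medium: Echo compares -6, -4, 5 and picks Z; Delta would get -3.
- Heavy: Echo compares 2, 6, 7 and picks Z; Delta would get -8.
Among 0, 5, -3, -8, the best is 5 at Light. Subgame-perfect outcome: (Light, X) with payoffs (5, 7).
Under simultaneous play:
Delta's best replies: X→Light; Y→Heavy; Z→Zero.
Echo's best replies: Zero→X; Light→X; Medium→Z; Heavy→Z.
The unique mutual best reply is (Light, X), giving (5, 7).
Echo earns 7 sequentially versus 7 at the Nash outcome: unchanged.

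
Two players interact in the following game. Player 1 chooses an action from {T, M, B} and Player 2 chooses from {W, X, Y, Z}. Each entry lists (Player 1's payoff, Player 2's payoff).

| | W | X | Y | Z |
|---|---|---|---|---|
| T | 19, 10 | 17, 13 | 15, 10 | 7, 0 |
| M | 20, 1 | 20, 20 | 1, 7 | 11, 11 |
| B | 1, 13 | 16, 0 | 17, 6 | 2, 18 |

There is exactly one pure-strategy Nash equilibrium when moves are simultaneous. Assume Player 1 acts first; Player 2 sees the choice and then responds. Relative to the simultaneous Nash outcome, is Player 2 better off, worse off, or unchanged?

unchanged

Work backward from Player 2's decision.
- T: BR = X, leader payoff 17.
- M: BR = X, leader payoff 20.
- B: BR = Z, leader payoff 2.
Maximizing over 17, 20, 2, Player 1 chooses M. Subgame-perfect outcome: (M, X) with payoffs (20, 20).
Under simultaneous play:
Player 1's best replies: W→M; X→M; Y→B; Z→M.
Player 2's best replies: T→X; M→X; B→Z.
The unique mutual best reply is (M, X), giving (20, 20).
Player 2 earns 20 sequentially versus 20 at the Nash outcome: unchanged.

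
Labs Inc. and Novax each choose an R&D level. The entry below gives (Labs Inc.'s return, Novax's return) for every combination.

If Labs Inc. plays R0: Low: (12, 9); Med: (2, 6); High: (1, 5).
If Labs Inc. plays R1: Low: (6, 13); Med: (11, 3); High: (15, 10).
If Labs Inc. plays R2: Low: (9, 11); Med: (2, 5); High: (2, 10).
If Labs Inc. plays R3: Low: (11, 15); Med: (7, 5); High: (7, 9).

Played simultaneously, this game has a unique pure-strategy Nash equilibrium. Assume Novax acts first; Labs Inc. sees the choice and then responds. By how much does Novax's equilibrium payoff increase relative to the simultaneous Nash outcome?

Work backward from Labs Inc.'s decision.
- Low: BR = R0, leader payoff 9.
- Med: BR = R1, leader payoff 3.
- High: BR = R1, leader payoff 10.
Novax's induced payoffs are 9, 3, 10, so Novax commits to High. Subgame-perfect outcome: (R1, High) with payoffs (15, 10).
Now find the simultaneous Nash equilibrium.
Labs Inc.'s best replies: Low→R0; Med→R1; High→R1.
Novax's best replies: R0→Low; R1→Low; R2→Low; R3→Low.
The unique mutual best reply is (R0, Low), giving (12, 9).
Novax's commitment gain: 10 − 9 = 1.

1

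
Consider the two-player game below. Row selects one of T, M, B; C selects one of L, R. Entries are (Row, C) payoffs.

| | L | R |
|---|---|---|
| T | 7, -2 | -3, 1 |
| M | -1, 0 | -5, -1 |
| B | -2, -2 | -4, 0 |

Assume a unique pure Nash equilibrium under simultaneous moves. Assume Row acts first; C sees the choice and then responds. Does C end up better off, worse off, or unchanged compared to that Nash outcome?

worse off

Solve by backward induction (Row leads).
- T: BR = R, leader payoff -3.
- M: BR = L, leader payoff -1.
- B: BR = R, leader payoff -4.
Maximizing over -3, -1, -4, Row chooses M. Subgame-perfect outcome: (M, L) with payoffs (-1, 0).
For the simultaneous game, intersect best replies.
Row's best replies: L→T; R→T.
C's best replies: T→R; M→L; B→R.
Only (T, R) has each player best-responding; Nash payoffs (-3, 1).
C earns 0 sequentially versus 1 at the Nash outcome: worse off.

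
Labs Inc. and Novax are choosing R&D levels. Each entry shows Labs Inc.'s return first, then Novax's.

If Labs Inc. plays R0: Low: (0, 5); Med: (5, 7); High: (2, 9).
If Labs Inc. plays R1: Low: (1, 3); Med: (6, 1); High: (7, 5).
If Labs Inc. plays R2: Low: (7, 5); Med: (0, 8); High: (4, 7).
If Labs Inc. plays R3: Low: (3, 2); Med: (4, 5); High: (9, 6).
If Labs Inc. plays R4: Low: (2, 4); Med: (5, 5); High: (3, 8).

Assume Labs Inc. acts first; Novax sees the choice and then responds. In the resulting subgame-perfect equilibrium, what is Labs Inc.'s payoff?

9

Novax best-responds to each possible Labs Inc. move:
- R0: Novax compares 5, 7, 9 and picks High; Labs Inc. would get 2.
- R1: Novax compares 3, 1, 5 and picks High; Labs Inc. would get 7.
- R2: Novax compares 5, 8, 7 and picks Med; Labs Inc. would get 0.
- R3: Novax compares 2, 5, 6 and picks High; Labs Inc. would get 9.
- R4: Novax compares 4, 5, 8 and picks High; Labs Inc. would get 3.
Maximizing over 2, 7, 0, 9, 3, Labs Inc. chooses R3. Subgame-perfect outcome: (R3, High) with payoffs (9, 6).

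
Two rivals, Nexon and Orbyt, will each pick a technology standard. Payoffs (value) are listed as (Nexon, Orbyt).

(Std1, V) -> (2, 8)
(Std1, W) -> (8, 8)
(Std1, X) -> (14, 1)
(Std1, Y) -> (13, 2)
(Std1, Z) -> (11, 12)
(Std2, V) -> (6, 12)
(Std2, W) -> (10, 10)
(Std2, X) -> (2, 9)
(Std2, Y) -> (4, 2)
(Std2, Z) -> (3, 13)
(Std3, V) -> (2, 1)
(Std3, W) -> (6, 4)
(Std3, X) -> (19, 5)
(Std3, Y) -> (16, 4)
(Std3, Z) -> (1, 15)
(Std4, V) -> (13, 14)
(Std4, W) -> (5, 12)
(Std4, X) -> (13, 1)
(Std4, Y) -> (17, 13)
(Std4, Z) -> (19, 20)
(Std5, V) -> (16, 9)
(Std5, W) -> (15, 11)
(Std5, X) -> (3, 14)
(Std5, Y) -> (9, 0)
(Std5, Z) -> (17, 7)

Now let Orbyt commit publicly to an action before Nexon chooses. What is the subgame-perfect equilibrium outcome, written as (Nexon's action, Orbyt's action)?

Backward induction with Orbyt moving first.
- V: Nexon compares 2, 6, 2, 13, 16 and picks Std5; Orbyt would get 9.
- W: Nexon compares 8, 10, 6, 5, 15 and picks Std5; Orbyt would get 11.
- X: Nexon compares 14, 2, 19, 13, 3 and picks Std3; Orbyt would get 5.
- Y: Nexon compares 13, 4, 16, 17, 9 and picks Std4; Orbyt would get 13.
- Z: Nexon compares 11, 3, 1, 19, 17 and picks Std4; Orbyt would get 20.
Maximizing over 9, 11, 5, 13, 20, Orbyt chooses Z. Subgame-perfect outcome: (Std4, Z) with payoffs (19, 20).

(Std4, Z)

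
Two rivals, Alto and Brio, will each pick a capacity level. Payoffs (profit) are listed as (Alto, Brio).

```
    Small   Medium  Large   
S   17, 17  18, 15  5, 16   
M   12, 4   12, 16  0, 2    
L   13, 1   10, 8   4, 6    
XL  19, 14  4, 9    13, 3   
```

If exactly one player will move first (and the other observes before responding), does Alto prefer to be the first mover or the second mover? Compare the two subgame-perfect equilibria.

If Alto leads: Brio's best replies are S→Small, M→Medium, L→Medium, XL→Small; Alto's induced payoffs 17, 12, 10, 19; outcome (XL, Small), payoffs (19, 14).
If Brio leads: Alto's best replies are Small→XL, Medium→S, Large→XL; Brio's induced payoffs 14, 15, 3; outcome (S, Medium), payoffs (18, 15).
Alto gets 19 moving first and 18 moving second, so Alto prefers to move first.

first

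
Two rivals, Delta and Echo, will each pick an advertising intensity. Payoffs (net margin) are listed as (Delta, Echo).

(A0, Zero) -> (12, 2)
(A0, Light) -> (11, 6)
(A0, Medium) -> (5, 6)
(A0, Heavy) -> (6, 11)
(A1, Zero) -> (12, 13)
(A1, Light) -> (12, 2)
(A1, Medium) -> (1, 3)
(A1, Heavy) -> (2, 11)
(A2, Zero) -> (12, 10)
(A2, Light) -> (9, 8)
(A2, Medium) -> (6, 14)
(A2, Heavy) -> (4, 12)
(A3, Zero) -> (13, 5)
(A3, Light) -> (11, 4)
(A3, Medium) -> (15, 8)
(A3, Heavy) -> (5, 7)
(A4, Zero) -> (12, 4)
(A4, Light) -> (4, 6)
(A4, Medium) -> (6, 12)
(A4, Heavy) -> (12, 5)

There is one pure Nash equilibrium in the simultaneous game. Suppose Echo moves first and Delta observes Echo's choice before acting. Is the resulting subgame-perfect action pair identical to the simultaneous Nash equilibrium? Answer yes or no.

Work backward from Delta's decision.
- Zero: Delta compares 12, 12, 12, 13, 12 and picks A3; Echo would get 5.
- Light: Delta compares 11, 12, 9, 11, 4 and picks A1; Echo would get 2.
- Medium: Delta compares 5, 1, 6, 15, 6 and picks A3; Echo would get 8.
- Heavy: Delta compares 6, 2, 4, 5, 12 and picks A4; Echo would get 5.
Echo's induced payoffs are 5, 2, 8, 5, so Echo commits to Medium. Subgame-perfect outcome: (A3, Medium) with payoffs (15, 8).
For the simultaneous game, intersect best replies.
Delta's best replies: Zero→A3; Light→A1; Medium→A3; Heavy→A4.
Echo's best replies: A0→Heavy; A1→Zero; A2→Medium; A3→Medium; A4→Medium.
Only (A3, Medium) has each player best-responding; Nash payoffs (15, 8).
Sequential outcome (A3, Medium) coincides with the Nash profile (A3, Medium).

yes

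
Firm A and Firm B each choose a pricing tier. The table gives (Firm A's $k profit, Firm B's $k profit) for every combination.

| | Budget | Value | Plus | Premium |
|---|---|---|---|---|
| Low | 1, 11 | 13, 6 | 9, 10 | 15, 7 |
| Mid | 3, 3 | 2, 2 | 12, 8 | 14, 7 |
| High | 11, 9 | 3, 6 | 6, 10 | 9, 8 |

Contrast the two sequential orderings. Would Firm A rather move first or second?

If Firm A leads: Firm B's best replies are Low→Budget, Mid→Plus, High→Plus; Firm A's induced payoffs 1, 12, 6; outcome (Mid, Plus), payoffs (12, 8).
If Firm B leads: Firm A's best replies are Budget→High, Value→Low, Plus→Mid, Premium→Low; Firm B's induced payoffs 9, 6, 8, 7; outcome (High, Budget), payoffs (11, 9).
Firm A gets 12 moving first and 11 moving second, so Firm A prefers to move first.

first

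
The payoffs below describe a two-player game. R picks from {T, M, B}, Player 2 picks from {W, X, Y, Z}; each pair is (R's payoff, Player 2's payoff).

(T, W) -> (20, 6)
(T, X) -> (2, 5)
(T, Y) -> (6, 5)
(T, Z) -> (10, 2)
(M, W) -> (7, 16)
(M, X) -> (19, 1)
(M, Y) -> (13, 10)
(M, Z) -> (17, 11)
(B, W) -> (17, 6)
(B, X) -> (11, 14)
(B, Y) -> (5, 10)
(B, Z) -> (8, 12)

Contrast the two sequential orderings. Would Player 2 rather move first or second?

If R leads: Player 2's best replies are T→W, M→W, B→X; R's induced payoffs 20, 7, 11; outcome (T, W), payoffs (20, 6).
If Player 2 leads: R's best replies are W→T, X→M, Y→M, Z→M; Player 2's induced payoffs 6, 1, 10, 11; outcome (M, Z), payoffs (17, 11).
Player 2 gets 11 moving first and 6 moving second, so Player 2 prefers to move first.

first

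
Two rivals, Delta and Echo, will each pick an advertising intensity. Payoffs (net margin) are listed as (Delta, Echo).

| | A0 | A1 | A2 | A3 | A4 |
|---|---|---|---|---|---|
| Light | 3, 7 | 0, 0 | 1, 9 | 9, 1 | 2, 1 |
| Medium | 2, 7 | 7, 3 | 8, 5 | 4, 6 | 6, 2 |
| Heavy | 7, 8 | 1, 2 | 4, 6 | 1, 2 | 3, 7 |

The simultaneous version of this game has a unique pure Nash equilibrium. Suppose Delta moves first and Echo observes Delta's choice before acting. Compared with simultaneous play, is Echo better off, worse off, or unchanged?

unchanged

Solve by backward induction (Delta leads).
- Light: Echo compares 7, 0, 9, 1, 1 and picks A2; Delta would get 1.
- Medium: Echo compares 7, 3, 5, 6, 2 and picks A0; Delta would get 2.
- Heavy: Echo compares 8, 2, 6, 2, 7 and picks A0; Delta would get 7.
Delta's induced payoffs are 1, 2, 7, so Delta commits to Heavy. Subgame-perfect outcome: (Heavy, A0) with payoffs (7, 8).
Now find the simultaneous Nash equilibrium.
Delta's best replies: A0→Heavy; A1→Medium; A2→Medium; A3→Light; A4→Medium.
Echo's best replies: Light→A2; Medium→A0; Heavy→A0.
The unique mutual best reply is (Heavy, A0), giving (7, 8).
Echo earns 8 sequentially versus 8 at the Nash outcome: unchanged.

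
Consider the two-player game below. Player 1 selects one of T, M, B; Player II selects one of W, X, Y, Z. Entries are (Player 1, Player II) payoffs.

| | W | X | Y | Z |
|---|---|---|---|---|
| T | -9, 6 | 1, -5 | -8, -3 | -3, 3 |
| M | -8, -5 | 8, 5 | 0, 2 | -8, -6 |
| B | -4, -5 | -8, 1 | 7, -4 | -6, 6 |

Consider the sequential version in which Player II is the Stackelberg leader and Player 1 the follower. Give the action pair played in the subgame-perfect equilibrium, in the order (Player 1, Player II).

Solve by backward induction (Player II leads).
- W: BR = B, leader payoff -5.
- X: BR = M, leader payoff 5.
- Y: BR = B, leader payoff -4.
- Z: BR = T, leader payoff 3.
Among -5, 5, -4, 3, the best is 5 at X. Subgame-perfect outcome: (M, X) with payoffs (8, 5).

(M, X)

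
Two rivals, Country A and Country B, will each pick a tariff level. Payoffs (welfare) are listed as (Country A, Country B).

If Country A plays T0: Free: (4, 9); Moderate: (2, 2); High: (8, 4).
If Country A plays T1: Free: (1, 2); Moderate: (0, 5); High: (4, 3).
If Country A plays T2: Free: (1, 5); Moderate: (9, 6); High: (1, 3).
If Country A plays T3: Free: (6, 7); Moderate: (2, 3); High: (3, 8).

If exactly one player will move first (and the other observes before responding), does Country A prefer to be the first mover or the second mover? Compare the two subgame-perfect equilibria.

first

If Country A leads: Country B's best replies are T0→Free, T1→Moderate, T2→Moderate, T3→High; Country A's induced payoffs 4, 0, 9, 3; outcome (T2, Moderate), payoffs (9, 6).
If Country B leads: Country A's best replies are Free→T3, Moderate→T2, High→T0; Country B's induced payoffs 7, 6, 4; outcome (T3, Free), payoffs (6, 7).
Country A gets 9 moving first and 6 moving second, so Country A prefers to move first.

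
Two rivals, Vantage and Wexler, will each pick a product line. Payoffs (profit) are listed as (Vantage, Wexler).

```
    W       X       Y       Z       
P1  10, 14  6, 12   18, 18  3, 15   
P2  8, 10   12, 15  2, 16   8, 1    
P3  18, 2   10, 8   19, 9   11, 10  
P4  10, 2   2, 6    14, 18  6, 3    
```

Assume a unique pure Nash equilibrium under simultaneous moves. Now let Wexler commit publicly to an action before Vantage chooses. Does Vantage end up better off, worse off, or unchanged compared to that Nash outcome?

Backward induction with Wexler moving first.
- W: Vantage compares 10, 8, 18, 10 and picks P3; Wexler would get 2.
- X: Vantage compares 6, 12, 10, 2 and picks P2; Wexler would get 15.
- Y: Vantage compares 18, 2, 19, 14 and picks P3; Wexler would get 9.
- Z: Vantage compares 3, 8, 11, 6 and picks P3; Wexler would get 10.
Among 2, 15, 9, 10, the best is 15 at X. Subgame-perfect outcome: (P2, X) with payoffs (12, 15).
For the simultaneous game, intersect best replies.
Vantage's best replies: W→P3; X→P2; Y→P3; Z→P3.
Wexler's best replies: P1→Y; P2→Y; P3→Z; P4→Y.
The unique mutual best reply is (P3, Z), giving (11, 10).
Vantage earns 12 sequentially versus 11 at the Nash outcome: better off.

better off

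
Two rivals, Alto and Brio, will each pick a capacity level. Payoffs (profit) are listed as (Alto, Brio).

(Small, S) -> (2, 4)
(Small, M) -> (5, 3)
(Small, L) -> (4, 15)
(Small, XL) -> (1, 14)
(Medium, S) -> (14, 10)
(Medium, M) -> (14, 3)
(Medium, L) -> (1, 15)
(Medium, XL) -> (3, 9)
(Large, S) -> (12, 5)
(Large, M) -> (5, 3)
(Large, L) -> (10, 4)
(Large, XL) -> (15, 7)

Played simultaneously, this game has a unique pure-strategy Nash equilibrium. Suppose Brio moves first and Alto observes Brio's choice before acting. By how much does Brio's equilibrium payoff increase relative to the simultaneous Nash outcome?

Work backward from Alto's decision.
- S: Alto compares 2, 14, 12 and picks Medium; Brio would get 10.
- M: Alto compares 5, 14, 5 and picks Medium; Brio would get 3.
- L: Alto compares 4, 1, 10 and picks Large; Brio would get 4.
- XL: Alto compares 1, 3, 15 and picks Large; Brio would get 7.
Among 10, 3, 4, 7, the best is 10 at S. Subgame-perfect outcome: (Medium, S) with payoffs (14, 10).
Now find the simultaneous Nash equilibrium.
Alto's best replies: S→Medium; M→Medium; L→Large; XL→Large.
Brio's best replies: Small→L; Medium→L; Large→XL.
The unique mutual best reply is (Large, XL), giving (15, 7).
Brio's commitment gain: 10 − 7 = 3.

3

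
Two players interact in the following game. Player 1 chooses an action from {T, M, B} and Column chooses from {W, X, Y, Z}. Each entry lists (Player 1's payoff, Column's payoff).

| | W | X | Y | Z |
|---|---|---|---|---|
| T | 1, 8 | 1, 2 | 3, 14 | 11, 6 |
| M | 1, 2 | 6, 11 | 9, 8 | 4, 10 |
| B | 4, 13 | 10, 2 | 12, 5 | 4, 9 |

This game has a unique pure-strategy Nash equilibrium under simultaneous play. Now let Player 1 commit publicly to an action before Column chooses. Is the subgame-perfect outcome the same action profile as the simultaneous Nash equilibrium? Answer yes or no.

Column best-responds to each possible Player 1 move:
- T: BR = Y, leader payoff 3.
- M: BR = X, leader payoff 6.
- B: BR = W, leader payoff 4.
Among 3, 6, 4, the best is 6 at M. Subgame-perfect outcome: (M, X) with payoffs (6, 11).
Now find the simultaneous Nash equilibrium.
Player 1's best replies: W→B; X→B; Y→B; Z→T.
Column's best replies: T→Y; M→X; B→W.
The unique mutual best reply is (B, W), giving (4, 13).
Sequential outcome (M, X) differs from the Nash profile (B, W).

no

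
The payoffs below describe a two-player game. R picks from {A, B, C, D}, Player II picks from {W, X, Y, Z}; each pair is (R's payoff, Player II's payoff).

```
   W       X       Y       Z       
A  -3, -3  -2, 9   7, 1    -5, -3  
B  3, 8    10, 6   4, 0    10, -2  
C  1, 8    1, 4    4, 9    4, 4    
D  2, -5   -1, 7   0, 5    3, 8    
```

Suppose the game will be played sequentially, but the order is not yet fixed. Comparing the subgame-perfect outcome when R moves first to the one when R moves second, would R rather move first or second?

first

If R leads: Player II's best replies are A→X, B→W, C→Y, D→Z; R's induced payoffs -2, 3, 4, 3; outcome (C, Y), payoffs (4, 9).
If Player II leads: R's best replies are W→B, X→B, Y→A, Z→B; Player II's induced payoffs 8, 6, 1, -2; outcome (B, W), payoffs (3, 8).
R gets 4 moving first and 3 moving second, so R prefers to move first.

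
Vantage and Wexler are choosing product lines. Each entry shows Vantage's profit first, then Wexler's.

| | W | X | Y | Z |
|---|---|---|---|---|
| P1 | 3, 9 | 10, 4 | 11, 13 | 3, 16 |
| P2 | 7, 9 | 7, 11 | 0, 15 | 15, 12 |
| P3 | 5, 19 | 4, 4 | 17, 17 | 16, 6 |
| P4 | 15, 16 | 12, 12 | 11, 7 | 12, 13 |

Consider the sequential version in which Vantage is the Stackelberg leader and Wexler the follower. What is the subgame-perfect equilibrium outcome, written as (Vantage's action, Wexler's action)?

(P4, W)

Backward induction with Vantage moving first.
- P1: Wexler compares 9, 4, 13, 16 and picks Z; Vantage would get 3.
- P2: Wexler compares 9, 11, 15, 12 and picks Y; Vantage would get 0.
- P3: Wexler compares 19, 4, 17, 6 and picks W; Vantage would get 5.
- P4: Wexler compares 16, 12, 7, 13 and picks W; Vantage would get 15.
Maximizing over 3, 0, 5, 15, Vantage chooses P4. Subgame-perfect outcome: (P4, W) with payoffs (15, 16).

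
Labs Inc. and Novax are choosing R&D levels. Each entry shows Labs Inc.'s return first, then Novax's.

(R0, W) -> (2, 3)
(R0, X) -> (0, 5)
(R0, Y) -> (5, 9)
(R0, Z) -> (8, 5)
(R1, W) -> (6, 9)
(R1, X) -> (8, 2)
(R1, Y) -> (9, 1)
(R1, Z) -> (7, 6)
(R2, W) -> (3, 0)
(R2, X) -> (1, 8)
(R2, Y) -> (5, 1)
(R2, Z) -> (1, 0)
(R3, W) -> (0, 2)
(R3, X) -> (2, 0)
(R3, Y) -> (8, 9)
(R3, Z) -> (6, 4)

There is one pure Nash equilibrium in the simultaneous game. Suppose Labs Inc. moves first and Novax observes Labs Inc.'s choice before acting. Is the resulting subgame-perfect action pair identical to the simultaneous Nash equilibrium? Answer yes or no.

no

Solve by backward induction (Labs Inc. leads).
- R0 → Novax plays Y (best of 3, 5, 9, 5); Labs Inc. gets 5.
- R1 → Novax plays W (best of 9, 2, 1, 6); Labs Inc. gets 6.
- R2 → Novax plays X (best of 0, 8, 1, 0); Labs Inc. gets 1.
- R3 → Novax plays Y (best of 2, 0, 9, 4); Labs Inc. gets 8.
Among 5, 6, 1, 8, the best is 8 at R3. Subgame-perfect outcome: (R3, Y) with payoffs (8, 9).
Now find the simultaneous Nash equilibrium.
Labs Inc.'s best replies: W→R1; X→R1; Y→R1; Z→R0.
Novax's best replies: R0→Y; R1→W; R2→X; R3→Y.
Only (R1, W) has each player best-responding; Nash payoffs (6, 9).
Sequential outcome (R3, Y) differs from the Nash profile (R1, W).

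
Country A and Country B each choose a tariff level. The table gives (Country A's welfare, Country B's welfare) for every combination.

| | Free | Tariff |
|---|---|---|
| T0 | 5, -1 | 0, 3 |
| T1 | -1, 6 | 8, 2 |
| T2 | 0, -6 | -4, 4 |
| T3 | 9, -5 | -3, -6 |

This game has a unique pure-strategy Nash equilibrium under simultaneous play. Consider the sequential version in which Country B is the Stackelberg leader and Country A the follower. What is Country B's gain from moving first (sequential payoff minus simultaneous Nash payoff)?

7

Backward induction with Country B moving first.
- Free → Country A plays T3 (best of 5, -1, 0, 9); Country B gets -5.
- Tariff → Country A plays T1 (best of 0, 8, -4, -3); Country B gets 2.
Among -5, 2, the best is 2 at Tariff. Subgame-perfect outcome: (T1, Tariff) with payoffs (8, 2).
Now find the simultaneous Nash equilibrium.
Country A's best replies: Free→T3; Tariff→T1.
Country B's best replies: T0→Tariff; T1→Free; T2→Tariff; T3→Free.
Only (T3, Free) has each player best-responding; Nash payoffs (9, -5).
Country B's commitment gain: 2 − -5 = 7.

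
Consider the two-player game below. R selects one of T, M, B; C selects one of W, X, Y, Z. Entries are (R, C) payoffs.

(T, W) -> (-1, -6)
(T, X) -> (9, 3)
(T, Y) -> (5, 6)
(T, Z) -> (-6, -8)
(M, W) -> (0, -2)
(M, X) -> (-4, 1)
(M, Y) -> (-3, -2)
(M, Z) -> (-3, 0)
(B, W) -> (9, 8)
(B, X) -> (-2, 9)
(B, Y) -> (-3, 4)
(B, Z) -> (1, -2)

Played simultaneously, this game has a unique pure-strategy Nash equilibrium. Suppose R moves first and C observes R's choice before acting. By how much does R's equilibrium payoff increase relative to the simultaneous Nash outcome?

Solve by backward induction (R leads).
- T: C compares -6, 3, 6, -8 and picks Y; R would get 5.
- M: C compares -2, 1, -2, 0 and picks X; R would get -4.
- B: C compares 8, 9, 4, -2 and picks X; R would get -2.
Among 5, -4, -2, the best is 5 at T. Subgame-perfect outcome: (T, Y) with payoffs (5, 6).
Now find the simultaneous Nash equilibrium.
R's best replies: W→B; X→T; Y→T; Z→B.
C's best replies: T→Y; M→X; B→X.
Only (T, Y) has each player best-responding; Nash payoffs (5, 6).
R's commitment gain: 5 − 5 = 0.

0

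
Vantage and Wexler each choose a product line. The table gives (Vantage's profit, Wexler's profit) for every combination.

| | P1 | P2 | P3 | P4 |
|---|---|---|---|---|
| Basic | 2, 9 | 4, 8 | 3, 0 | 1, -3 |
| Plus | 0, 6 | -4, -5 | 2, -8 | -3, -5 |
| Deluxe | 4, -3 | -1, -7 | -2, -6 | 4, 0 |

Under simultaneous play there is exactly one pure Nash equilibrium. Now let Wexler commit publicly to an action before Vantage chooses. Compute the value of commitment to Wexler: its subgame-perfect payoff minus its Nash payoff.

Solve by backward induction (Wexler leads).
- P1: BR = Deluxe, leader payoff -3.
- P2: BR = Basic, leader payoff 8.
- P3: BR = Basic, leader payoff 0.
- P4: BR = Deluxe, leader payoff 0.
Among -3, 8, 0, 0, the best is 8 at P2. Subgame-perfect outcome: (Basic, P2) with payoffs (4, 8).
Under simultaneous play:
Vantage's best replies: P1→Deluxe; P2→Basic; P3→Basic; P4→Deluxe.
Wexler's best replies: Basic→P1; Plus→P1; Deluxe→P4.
Only (Deluxe, P4) has each player best-responding; Nash payoffs (4, 0).
Wexler's commitment gain: 8 − 0 = 8.

8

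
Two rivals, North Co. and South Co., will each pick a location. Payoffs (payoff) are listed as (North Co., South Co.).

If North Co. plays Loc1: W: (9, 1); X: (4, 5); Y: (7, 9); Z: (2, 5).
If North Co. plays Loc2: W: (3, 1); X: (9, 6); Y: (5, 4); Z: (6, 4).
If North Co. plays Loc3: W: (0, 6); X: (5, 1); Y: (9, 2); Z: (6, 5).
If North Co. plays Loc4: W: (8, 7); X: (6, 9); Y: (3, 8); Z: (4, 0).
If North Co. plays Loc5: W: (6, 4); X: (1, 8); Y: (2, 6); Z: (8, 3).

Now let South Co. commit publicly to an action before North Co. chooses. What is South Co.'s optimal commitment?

North Co. best-responds to each possible South Co. move:
- W: BR = Loc1, leader payoff 1.
- X: BR = Loc2, leader payoff 6.
- Y: BR = Loc3, leader payoff 2.
- Z: BR = Loc5, leader payoff 3.
Maximizing over 1, 6, 2, 3, South Co. chooses X. Subgame-perfect outcome: (Loc2, X) with payoffs (9, 6).

X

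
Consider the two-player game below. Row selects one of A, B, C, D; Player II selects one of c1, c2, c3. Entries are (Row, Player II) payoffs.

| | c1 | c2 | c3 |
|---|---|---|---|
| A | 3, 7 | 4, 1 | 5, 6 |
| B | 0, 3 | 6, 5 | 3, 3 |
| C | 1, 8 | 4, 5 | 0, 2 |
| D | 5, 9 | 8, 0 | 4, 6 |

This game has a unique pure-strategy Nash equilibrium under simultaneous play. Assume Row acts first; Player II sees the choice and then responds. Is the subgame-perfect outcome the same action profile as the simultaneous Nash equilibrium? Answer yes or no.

no

Work backward from Player II's decision.
- A: BR = c1, leader payoff 3.
- B: BR = c2, leader payoff 6.
- C: BR = c1, leader payoff 1.
- D: BR = c1, leader payoff 5.
Maximizing over 3, 6, 1, 5, Row chooses B. Subgame-perfect outcome: (B, c2) with payoffs (6, 5).
Now find the simultaneous Nash equilibrium.
Row's best replies: c1→D; c2→D; c3→A.
Player II's best replies: A→c1; B→c2; C→c1; D→c1.
The unique mutual best reply is (D, c1), giving (5, 9).
Sequential outcome (B, c2) differs from the Nash profile (D, c1).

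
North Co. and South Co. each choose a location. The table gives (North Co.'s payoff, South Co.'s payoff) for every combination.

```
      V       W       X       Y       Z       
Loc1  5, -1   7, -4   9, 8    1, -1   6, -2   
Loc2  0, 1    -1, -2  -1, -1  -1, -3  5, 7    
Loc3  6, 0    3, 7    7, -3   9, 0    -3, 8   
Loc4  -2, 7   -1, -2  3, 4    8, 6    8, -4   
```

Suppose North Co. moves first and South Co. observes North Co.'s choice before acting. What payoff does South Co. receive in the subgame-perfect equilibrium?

Solve by backward induction (North Co. leads).
- Loc1: BR = X, leader payoff 9.
- Loc2: BR = Z, leader payoff 5.
- Loc3: BR = Z, leader payoff -3.
- Loc4: BR = V, leader payoff -2.
Maximizing over 9, 5, -3, -2, North Co. chooses Loc1. Subgame-perfect outcome: (Loc1, X) with payoffs (9, 8).

8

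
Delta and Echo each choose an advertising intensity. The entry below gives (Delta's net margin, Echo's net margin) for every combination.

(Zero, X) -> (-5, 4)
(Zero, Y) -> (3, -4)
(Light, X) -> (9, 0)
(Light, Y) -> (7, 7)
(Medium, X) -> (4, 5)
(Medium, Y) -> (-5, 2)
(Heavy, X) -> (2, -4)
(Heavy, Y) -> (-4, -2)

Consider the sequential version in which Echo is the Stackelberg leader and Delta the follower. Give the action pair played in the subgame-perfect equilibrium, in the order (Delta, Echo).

(Light, Y)

Backward induction with Echo moving first.
- X: Delta compares -5, 9, 4, 2 and picks Light; Echo would get 0.
- Y: Delta compares 3, 7, -5, -4 and picks Light; Echo would get 7.
Maximizing over 0, 7, Echo chooses Y. Subgame-perfect outcome: (Light, Y) with payoffs (7, 7).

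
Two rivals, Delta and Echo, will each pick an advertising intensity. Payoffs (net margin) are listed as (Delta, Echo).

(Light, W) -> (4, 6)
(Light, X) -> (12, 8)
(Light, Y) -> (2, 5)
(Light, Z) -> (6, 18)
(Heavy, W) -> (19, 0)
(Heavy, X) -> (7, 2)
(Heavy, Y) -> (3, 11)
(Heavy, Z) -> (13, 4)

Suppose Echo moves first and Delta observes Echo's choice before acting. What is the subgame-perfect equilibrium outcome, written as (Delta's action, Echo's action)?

Backward induction with Echo moving first.
- W: Delta compares 4, 19 and picks Heavy; Echo would get 0.
- X: Delta compares 12, 7 and picks Light; Echo would get 8.
- Y: Delta compares 2, 3 and picks Heavy; Echo would get 11.
- Z: Delta compares 6, 13 and picks Heavy; Echo would get 4.
Echo's induced payoffs are 0, 8, 11, 4, so Echo commits to Y. Subgame-perfect outcome: (Heavy, Y) with payoffs (3, 11).

(Heavy, Y)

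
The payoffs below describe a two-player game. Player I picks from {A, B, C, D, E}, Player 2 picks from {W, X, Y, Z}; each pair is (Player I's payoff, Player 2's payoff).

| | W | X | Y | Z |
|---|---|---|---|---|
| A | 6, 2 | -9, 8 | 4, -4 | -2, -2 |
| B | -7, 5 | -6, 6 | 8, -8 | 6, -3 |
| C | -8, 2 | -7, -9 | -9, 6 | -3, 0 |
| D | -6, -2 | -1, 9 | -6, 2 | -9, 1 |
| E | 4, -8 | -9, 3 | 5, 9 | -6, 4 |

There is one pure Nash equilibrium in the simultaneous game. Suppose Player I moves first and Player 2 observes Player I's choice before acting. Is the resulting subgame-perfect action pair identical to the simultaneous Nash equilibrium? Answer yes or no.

no

Player 2 best-responds to each possible Player I move:
- A → Player 2 plays X (best of 2, 8, -4, -2); Player I gets -9.
- B → Player 2 plays X (best of 5, 6, -8, -3); Player I gets -6.
- C → Player 2 plays Y (best of 2, -9, 6, 0); Player I gets -9.
- D → Player 2 plays X (best of -2, 9, 2, 1); Player I gets -1.
- E → Player 2 plays Y (best of -8, 3, 9, 4); Player I gets 5.
Player I's induced payoffs are -9, -6, -9, -1, 5, so Player I commits to E. Subgame-perfect outcome: (E, Y) with payoffs (5, 9).
For the simultaneous game, intersect best replies.
Player I's best replies: W→A; X→D; Y→B; Z→B.
Player 2's best replies: A→X; B→X; C→Y; D→X; E→Y.
Only (D, X) has each player best-responding; Nash payoffs (-1, 9).
Sequential outcome (E, Y) differs from the Nash profile (D, X).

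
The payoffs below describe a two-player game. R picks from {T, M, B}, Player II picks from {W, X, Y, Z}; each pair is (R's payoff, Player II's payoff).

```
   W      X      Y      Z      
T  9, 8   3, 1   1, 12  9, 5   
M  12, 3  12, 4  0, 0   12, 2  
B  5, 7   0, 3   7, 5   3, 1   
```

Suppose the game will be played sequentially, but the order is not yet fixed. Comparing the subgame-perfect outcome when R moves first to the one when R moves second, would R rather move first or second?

first

If R leads: Player II's best replies are T→Y, M→X, B→W; R's induced payoffs 1, 12, 5; outcome (M, X), payoffs (12, 4).
If Player II leads: R's best replies are W→M, X→M, Y→B, Z→M; Player II's induced payoffs 3, 4, 5, 2; outcome (B, Y), payoffs (7, 5).
R gets 12 moving first and 7 moving second, so R prefers to move first.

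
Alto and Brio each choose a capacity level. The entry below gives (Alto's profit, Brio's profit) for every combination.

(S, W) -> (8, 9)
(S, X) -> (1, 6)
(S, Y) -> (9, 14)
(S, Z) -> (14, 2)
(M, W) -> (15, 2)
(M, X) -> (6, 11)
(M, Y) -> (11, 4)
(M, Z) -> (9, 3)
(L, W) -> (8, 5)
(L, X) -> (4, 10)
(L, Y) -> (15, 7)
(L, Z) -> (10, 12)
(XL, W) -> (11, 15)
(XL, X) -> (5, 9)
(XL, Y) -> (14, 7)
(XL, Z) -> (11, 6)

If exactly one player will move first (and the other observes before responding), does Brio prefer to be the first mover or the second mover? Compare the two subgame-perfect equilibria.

second

If Alto leads: Brio's best replies are S→Y, M→X, L→Z, XL→W; Alto's induced payoffs 9, 6, 10, 11; outcome (XL, W), payoffs (11, 15).
If Brio leads: Alto's best replies are W→M, X→M, Y→L, Z→S; Brio's induced payoffs 2, 11, 7, 2; outcome (M, X), payoffs (6, 11).
Brio gets 11 moving first and 15 moving second, so Brio prefers to move second.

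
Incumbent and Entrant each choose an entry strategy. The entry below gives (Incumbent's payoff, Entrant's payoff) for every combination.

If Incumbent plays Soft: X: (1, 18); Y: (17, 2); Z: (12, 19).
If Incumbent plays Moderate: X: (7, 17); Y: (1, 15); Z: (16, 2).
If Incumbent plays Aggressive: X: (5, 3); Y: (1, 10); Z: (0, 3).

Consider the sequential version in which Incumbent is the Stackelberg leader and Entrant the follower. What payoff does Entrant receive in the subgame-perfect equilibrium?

19

Entrant best-responds to each possible Incumbent move:
- Soft → Entrant plays Z (best of 18, 2, 19); Incumbent gets 12.
- Moderate → Entrant plays X (best of 17, 15, 2); Incumbent gets 7.
- Aggressive → Entrant plays Y (best of 3, 10, 3); Incumbent gets 1.
Maximizing over 12, 7, 1, Incumbent chooses Soft. Subgame-perfect outcome: (Soft, Z) with payoffs (12, 19).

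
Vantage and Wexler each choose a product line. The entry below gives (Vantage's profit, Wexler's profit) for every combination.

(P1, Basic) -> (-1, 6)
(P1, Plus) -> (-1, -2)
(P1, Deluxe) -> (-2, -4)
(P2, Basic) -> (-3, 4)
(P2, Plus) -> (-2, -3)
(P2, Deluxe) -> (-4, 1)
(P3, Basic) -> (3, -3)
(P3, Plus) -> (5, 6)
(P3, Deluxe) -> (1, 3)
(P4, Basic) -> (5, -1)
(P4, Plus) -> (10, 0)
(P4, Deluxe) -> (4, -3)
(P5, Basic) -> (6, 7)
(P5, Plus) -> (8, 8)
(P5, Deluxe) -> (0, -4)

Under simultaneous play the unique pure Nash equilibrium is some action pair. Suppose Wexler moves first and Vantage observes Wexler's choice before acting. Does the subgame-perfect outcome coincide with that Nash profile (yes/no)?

no

Solve by backward induction (Wexler leads).
- Basic → Vantage plays P5 (best of -1, -3, 3, 5, 6); Wexler gets 7.
- Plus → Vantage plays P4 (best of -1, -2, 5, 10, 8); Wexler gets 0.
- Deluxe → Vantage plays P4 (best of -2, -4, 1, 4, 0); Wexler gets -3.
Among 7, 0, -3, the best is 7 at Basic. Subgame-perfect outcome: (P5, Basic) with payoffs (6, 7).
Under simultaneous play:
Vantage's best replies: Basic→P5; Plus→P4; Deluxe→P4.
Wexler's best replies: P1→Basic; P2→Basic; P3→Plus; P4→Plus; P5→Plus.
Only (P4, Plus) has each player best-responding; Nash payoffs (10, 0).
Sequential outcome (P5, Basic) differs from the Nash profile (P4, Plus).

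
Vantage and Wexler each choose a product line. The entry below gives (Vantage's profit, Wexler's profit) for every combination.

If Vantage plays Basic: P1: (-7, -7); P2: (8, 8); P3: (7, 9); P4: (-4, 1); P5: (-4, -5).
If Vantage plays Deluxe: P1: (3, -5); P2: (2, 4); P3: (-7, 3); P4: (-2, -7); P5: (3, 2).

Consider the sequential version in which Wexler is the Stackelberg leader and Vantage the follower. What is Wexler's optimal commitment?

Solve by backward induction (Wexler leads).
- P1: Vantage compares -7, 3 and picks Deluxe; Wexler would get -5.
- P2: Vantage compares 8, 2 and picks Basic; Wexler would get 8.
- P3: Vantage compares 7, -7 and picks Basic; Wexler would get 9.
- P4: Vantage compares -4, -2 and picks Deluxe; Wexler would get -7.
- P5: Vantage compares -4, 3 and picks Deluxe; Wexler would get 2.
Among -5, 8, 9, -7, 2, the best is 9 at P3. Subgame-perfect outcome: (Basic, P3) with payoffs (7, 9).

P3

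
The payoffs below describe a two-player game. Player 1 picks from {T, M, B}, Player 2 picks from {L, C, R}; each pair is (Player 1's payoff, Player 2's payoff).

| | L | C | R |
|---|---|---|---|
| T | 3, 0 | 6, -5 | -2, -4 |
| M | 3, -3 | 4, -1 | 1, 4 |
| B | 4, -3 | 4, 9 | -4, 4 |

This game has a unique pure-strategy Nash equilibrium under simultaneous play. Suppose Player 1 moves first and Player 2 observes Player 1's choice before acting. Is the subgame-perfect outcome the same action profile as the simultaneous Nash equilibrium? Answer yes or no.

no

Player 2 best-responds to each possible Player 1 move:
- T: Player 2 compares 0, -5, -4 and picks L; Player 1 would get 3.
- M: Player 2 compares -3, -1, 4 and picks R; Player 1 would get 1.
- B: Player 2 compares -3, 9, 4 and picks C; Player 1 would get 4.
Player 1's induced payoffs are 3, 1, 4, so Player 1 commits to B. Subgame-perfect outcome: (B, C) with payoffs (4, 9).
For the simultaneous game, intersect best replies.
Player 1's best replies: L→B; C→T; R→M.
Player 2's best replies: T→L; M→R; B→C.
The unique mutual best reply is (M, R), giving (1, 4).
Sequential outcome (B, C) differs from the Nash profile (M, R).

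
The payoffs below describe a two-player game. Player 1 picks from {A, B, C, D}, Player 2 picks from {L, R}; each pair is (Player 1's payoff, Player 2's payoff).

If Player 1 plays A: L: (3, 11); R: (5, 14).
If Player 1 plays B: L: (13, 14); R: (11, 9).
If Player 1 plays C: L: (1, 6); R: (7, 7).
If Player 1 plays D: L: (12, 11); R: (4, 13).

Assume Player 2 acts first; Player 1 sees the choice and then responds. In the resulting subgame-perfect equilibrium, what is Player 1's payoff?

Solve by backward induction (Player 2 leads).
- L: Player 1 compares 3, 13, 1, 12 and picks B; Player 2 would get 14.
- R: Player 1 compares 5, 11, 7, 4 and picks B; Player 2 would get 9.
Among 14, 9, the best is 14 at L. Subgame-perfect outcome: (B, L) with payoffs (13, 14).

13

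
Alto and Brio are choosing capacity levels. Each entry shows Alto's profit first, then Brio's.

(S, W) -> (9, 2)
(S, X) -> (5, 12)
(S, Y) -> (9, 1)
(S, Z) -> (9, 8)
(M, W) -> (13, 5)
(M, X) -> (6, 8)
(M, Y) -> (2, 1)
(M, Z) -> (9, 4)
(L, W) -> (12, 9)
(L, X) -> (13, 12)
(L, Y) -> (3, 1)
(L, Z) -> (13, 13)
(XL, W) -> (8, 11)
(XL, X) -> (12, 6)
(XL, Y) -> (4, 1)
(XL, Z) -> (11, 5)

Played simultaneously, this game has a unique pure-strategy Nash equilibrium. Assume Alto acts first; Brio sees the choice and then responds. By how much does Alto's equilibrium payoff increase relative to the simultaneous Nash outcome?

0

Solve by backward induction (Alto leads).
- S: BR = X, leader payoff 5.
- M: BR = X, leader payoff 6.
- L: BR = Z, leader payoff 13.
- XL: BR = W, leader payoff 8.
Among 5, 6, 13, 8, the best is 13 at L. Subgame-perfect outcome: (L, Z) with payoffs (13, 13).
Now find the simultaneous Nash equilibrium.
Alto's best replies: W→M; X→L; Y→S; Z→L.
Brio's best replies: S→X; M→X; L→Z; XL→W.
Only (L, Z) has each player best-responding; Nash payoffs (13, 13).
Alto's commitment gain: 13 − 13 = 0.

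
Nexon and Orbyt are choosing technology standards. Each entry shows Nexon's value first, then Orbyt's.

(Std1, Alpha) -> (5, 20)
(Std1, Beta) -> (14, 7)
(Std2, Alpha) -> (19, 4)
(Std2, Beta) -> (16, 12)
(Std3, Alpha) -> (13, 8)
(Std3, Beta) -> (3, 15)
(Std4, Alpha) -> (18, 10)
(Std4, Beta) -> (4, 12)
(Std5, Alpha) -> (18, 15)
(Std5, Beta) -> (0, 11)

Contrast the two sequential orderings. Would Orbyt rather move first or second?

second

If Nexon leads: Orbyt's best replies are Std1→Alpha, Std2→Beta, Std3→Beta, Std4→Beta, Std5→Alpha; Nexon's induced payoffs 5, 16, 3, 4, 18; outcome (Std5, Alpha), payoffs (18, 15).
If Orbyt leads: Nexon's best replies are Alpha→Std2, Beta→Std2; Orbyt's induced payoffs 4, 12; outcome (Std2, Beta), payoffs (16, 12).
Orbyt gets 12 moving first and 15 moving second, so Orbyt prefers to move second.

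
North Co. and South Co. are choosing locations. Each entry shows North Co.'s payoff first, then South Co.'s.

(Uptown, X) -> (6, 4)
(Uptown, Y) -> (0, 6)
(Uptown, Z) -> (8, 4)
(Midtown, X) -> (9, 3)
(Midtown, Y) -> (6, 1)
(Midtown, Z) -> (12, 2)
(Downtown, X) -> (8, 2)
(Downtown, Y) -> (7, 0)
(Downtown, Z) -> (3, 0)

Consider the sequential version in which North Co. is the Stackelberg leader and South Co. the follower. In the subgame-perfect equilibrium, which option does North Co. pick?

Midtown

Backward induction with North Co. moving first.
- Uptown: BR = Y, leader payoff 0.
- Midtown: BR = X, leader payoff 9.
- Downtown: BR = X, leader payoff 8.
Maximizing over 0, 9, 8, North Co. chooses Midtown. Subgame-perfect outcome: (Midtown, X) with payoffs (9, 3).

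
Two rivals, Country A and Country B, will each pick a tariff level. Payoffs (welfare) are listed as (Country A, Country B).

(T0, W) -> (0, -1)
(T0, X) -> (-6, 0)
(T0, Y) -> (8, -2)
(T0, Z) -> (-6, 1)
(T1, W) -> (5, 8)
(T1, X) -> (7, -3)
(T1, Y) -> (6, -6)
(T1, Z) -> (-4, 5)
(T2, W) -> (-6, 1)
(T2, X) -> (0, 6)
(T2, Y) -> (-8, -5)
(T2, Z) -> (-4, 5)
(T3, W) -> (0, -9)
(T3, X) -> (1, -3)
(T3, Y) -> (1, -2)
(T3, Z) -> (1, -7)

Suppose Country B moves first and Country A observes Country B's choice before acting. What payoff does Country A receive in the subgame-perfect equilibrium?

Country A best-responds to each possible Country B move:
- W: Country A compares 0, 5, -6, 0 and picks T1; Country B would get 8.
- X: Country A compares -6, 7, 0, 1 and picks T1; Country B would get -3.
- Y: Country A compares 8, 6, -8, 1 and picks T0; Country B would get -2.
- Z: Country A compares -6, -4, -4, 1 and picks T3; Country B would get -7.
Country B's induced payoffs are 8, -3, -2, -7, so Country B commits to W. Subgame-perfect outcome: (T1, W) with payoffs (5, 8).

5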